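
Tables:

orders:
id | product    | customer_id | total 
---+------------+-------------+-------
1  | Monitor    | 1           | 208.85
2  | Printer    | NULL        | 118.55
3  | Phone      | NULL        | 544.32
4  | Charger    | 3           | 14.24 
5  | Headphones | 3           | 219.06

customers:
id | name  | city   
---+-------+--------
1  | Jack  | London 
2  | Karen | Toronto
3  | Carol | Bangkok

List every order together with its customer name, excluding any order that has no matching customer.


INNER JOIN keeps only orders rows whose customer_id matches an id in customers. Walk through each order:
  - order 1 (Monitor): customer_id=1 -> matches Jack
  - order 2 (Printer): customer_id=NULL, no match -> dropped
  - order 3 (Phone): customer_id=NULL, no match -> dropped
  - order 4 (Charger): customer_id=3 -> matches Carol
  - order 5 (Headphones): customer_id=3 -> matches Carol
So 2 of 5 rows are dropped.

SQL:
SELECT a.product, b.name AS customer
FROM orders a
INNER JOIN customers b ON a.customer_id = b.id

Result:
product    | customer
-----------+---------
Monitor    | Jack    
Charger    | Carol   
Headphones | Carol   


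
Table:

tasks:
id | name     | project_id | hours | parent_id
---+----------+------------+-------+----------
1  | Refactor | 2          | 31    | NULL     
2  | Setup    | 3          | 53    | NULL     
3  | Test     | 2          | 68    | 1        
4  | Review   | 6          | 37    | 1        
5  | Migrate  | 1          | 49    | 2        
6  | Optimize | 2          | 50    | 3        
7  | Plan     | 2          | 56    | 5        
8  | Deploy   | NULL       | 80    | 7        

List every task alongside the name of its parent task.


This is a self-join: tasks is joined to a second copy of itself, matching each row's parent_id to another row's id. Use LEFT JOIN so rows with parent_id=NULL are kept.
  - task 1 (Refactor): parent_id=NULL -> NULL
  - task 2 (Setup): parent_id=NULL -> NULL
  - task 3 (Test): parent_id=1 -> Refactor
  - task 4 (Review): parent_id=1 -> Refactor
  - task 5 (Migrate): parent_id=2 -> Setup
  - task 6 (Optimize): parent_id=3 -> Test
  - task 7 (Plan): parent_id=5 -> Migrate
  - task 8 (Deploy): parent_id=7 -> Plan

SQL:
SELECT a.name AS item, b.name AS parent
FROM tasks a
LEFT JOIN tasks b ON a.parent_id = b.id

Result:
item     | parent  
---------+---------
Refactor | NULL    
Setup    | NULL    
Test     | Refactor
Review   | Refactor
Migrate  | Setup   
Optimize | Test    
Plan     | Migrate 
Deploy   | Plan    


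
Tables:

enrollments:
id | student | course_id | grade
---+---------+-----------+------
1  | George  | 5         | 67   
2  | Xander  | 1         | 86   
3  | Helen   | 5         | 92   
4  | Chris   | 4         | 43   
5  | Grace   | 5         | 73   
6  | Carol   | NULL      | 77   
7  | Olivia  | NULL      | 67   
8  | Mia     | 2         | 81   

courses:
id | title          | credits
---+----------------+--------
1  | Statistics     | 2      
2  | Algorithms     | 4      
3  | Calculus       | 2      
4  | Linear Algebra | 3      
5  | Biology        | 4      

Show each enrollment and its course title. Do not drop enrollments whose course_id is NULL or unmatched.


LEFT JOIN keeps every row from enrollments (the left table); where course_id has no match in courses, the course columns become NULL. Walk through each enrollment:
  - enrollment 1 (George): course_id=5 -> matches Biology
  - enrollment 2 (Xander): course_id=1 -> matches Statistics
  - enrollment 3 (Helen): course_id=5 -> matches Biology
  - enrollment 4 (Chris): course_id=4 -> matches Linear Algebra
  - enrollment 5 (Grace): course_id=5 -> matches Biology
  - enrollment 6 (Carol): course_id=NULL, no match -> kept with NULL
  - enrollment 7 (Olivia): course_id=NULL, no match -> kept with NULL
  - enrollment 8 (Mia): course_id=2 -> matches Algorithms
All 8 rows appear; 2 have NULL course.

SQL:
SELECT a.student, b.title AS course
FROM enrollments a
LEFT JOIN courses b ON a.course_id = b.id

Result:
student | course        
--------+---------------
George  | Biology       
Xander  | Statistics    
Helen   | Biology       
Chris   | Linear Algebra
Grace   | Biology       
Carol   | NULL          
Olivia  | NULL          
Mia     | Algorithms    


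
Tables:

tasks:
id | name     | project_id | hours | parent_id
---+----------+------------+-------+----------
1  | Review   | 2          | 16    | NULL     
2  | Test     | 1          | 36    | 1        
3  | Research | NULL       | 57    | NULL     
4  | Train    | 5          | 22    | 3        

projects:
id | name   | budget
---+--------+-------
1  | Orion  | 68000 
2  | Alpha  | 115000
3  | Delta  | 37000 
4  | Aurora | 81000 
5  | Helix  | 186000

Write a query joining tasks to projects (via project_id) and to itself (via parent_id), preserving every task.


Two LEFT JOINs from the same base table tasks: one to projects via project_id, one to tasks itself via parent_id. Both are LEFT so every task is preserved.
Match against projects:
  - task 1 (Review): project_id=2 -> matches Alpha
  - task 2 (Test): project_id=1 -> matches Orion
  - task 3 (Research): project_id=NULL, no match -> kept with NULL
  - task 4 (Train): project_id=5 -> matches Helix
Match against tasks (self):
  - task 1 (Review): parent_id=NULL -> NULL
  - task 2 (Test): parent_id=1 -> Review
  - task 3 (Research): parent_id=NULL -> NULL
  - task 4 (Train): parent_id=3 -> Research

SQL:
SELECT a.name, b.name AS project, c.name AS parent
FROM tasks a
LEFT JOIN projects b ON a.project_id = b.id
LEFT JOIN tasks c ON a.parent_id = c.id

Result:
name     | project | parent  
---------+---------+---------
Review   | Alpha   | NULL    
Test     | Orion   | Review  
Research | NULL    | NULL    
Train    | Helix   | Research


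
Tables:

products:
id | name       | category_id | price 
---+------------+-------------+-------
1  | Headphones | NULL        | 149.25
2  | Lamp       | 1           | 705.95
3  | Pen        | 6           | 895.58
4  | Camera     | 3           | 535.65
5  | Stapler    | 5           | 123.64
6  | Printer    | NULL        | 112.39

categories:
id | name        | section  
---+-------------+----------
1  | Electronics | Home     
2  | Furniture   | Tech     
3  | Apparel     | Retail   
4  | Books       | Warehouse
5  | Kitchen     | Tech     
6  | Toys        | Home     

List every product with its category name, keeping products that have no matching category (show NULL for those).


LEFT JOIN keeps every row from products (the left table); where category_id has no match in categories, the category columns become NULL. Walk through each product:
  - product 1 (Headphones): category_id=NULL, no match -> kept with NULL
  - product 2 (Lamp): category_id=1 -> matches Electronics
  - product 3 (Pen): category_id=6 -> matches Toys
  - product 4 (Camera): category_id=3 -> matches Apparel
  - product 5 (Stapler): category_id=5 -> matches Kitchen
  - product 6 (Printer): category_id=NULL, no match -> kept with NULL
All 6 rows appear; 2 have NULL category.

SQL:
SELECT a.name, b.name AS category
FROM products a
LEFT JOIN categories b ON a.category_id = b.id

Result:
name       | category   
-----------+------------
Headphones | NULL       
Lamp       | Electronics
Pen        | Toys       
Camera     | Apparel    
Stapler    | Kitchen    
Printer    | NULL       


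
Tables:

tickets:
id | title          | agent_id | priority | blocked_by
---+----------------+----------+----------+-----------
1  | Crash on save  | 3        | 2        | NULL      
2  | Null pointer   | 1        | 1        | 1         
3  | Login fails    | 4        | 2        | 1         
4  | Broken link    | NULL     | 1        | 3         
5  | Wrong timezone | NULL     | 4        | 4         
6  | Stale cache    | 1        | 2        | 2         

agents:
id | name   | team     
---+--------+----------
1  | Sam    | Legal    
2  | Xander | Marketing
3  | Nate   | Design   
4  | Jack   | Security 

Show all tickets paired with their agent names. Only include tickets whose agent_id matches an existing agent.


INNER JOIN keeps only tickets rows whose agent_id matches an id in agents. Walk through each ticket:
  - ticket 1 (Crash on save): agent_id=3 -> matches Nate
  - ticket 2 (Null pointer): agent_id=1 -> matches Sam
  - ticket 3 (Login fails): agent_id=4 -> matches Jack
  - ticket 4 (Broken link): agent_id=NULL, no match -> dropped
  - ticket 5 (Wrong timezone): agent_id=NULL, no match -> dropped
  - ticket 6 (Stale cache): agent_id=1 -> matches Sam
So 2 of 6 rows are dropped.

SQL:
SELECT a.title, b.name AS agent
FROM tickets a
INNER JOIN agents b ON a.agent_id = b.id

Result:
title         | agent
--------------+------
Crash on save | Nate 
Null pointer  | Sam  
Login fails   | Jack 
Stale cache   | Sam  


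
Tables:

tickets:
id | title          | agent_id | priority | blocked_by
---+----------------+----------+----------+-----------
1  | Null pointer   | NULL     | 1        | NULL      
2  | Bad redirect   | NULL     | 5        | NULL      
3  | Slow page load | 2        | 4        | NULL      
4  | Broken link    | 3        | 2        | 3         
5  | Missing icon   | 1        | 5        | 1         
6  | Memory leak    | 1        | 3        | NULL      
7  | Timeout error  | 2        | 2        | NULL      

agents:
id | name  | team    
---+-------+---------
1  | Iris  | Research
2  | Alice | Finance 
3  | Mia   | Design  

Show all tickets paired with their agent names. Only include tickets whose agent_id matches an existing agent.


INNER JOIN keeps only tickets rows whose agent_id matches an id in agents. Walk through each ticket:
  - ticket 1 (Null pointer): agent_id=NULL, no match -> dropped
  - ticket 2 (Bad redirect): agent_id=NULL, no match -> dropped
  - ticket 3 (Slow page load): agent_id=2 -> matches Alice
  - ticket 4 (Broken link): agent_id=3 -> matches Mia
  - ticket 5 (Missing icon): agent_id=1 -> matches Iris
  - ticket 6 (Memory leak): agent_id=1 -> matches Iris
  - ticket 7 (Timeout error): agent_id=2 -> matches Alice
So 2 of 7 rows are dropped.

SQL:
SELECT a.title, b.name AS agent
FROM tickets a
INNER JOIN agents b ON a.agent_id = b.id

Result:
title          | agent
---------------+------
Slow page load | Alice
Broken link    | Mia  
Missing icon   | Iris 
Memory leak    | Iris 
Timeout error  | Alice


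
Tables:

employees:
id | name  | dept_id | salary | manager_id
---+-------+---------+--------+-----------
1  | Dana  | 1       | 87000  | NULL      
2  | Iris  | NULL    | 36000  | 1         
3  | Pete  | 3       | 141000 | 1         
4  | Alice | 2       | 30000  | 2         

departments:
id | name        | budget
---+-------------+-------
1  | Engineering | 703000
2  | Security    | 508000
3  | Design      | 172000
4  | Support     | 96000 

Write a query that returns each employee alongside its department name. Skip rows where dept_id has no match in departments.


INNER JOIN keeps only employees rows whose dept_id matches an id in departments. Walk through each employee:
  - employee 1 (Dana): dept_id=1 -> matches Engineering
  - employee 2 (Iris): dept_id=NULL, no match -> dropped
  - employee 3 (Pete): dept_id=3 -> matches Design
  - employee 4 (Alice): dept_id=2 -> matches Security
So 1 of 4 rows is dropped.

SQL:
SELECT a.name, b.name AS department
FROM employees a
INNER JOIN departments b ON a.dept_id = b.id

Result:
name  | department 
------+------------
Dana  | Engineering
Pete  | Design     
Alice | Security   


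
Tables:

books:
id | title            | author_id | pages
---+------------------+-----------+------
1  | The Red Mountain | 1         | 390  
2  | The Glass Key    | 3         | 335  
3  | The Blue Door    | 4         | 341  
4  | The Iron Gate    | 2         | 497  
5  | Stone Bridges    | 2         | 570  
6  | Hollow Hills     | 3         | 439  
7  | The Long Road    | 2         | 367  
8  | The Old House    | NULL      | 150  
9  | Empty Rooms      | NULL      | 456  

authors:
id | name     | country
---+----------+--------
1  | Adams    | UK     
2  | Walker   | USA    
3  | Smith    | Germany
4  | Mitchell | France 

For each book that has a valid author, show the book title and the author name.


INNER JOIN keeps only books rows whose author_id matches an id in authors. Walk through each book:
  - book 1 (The Red Mountain): author_id=1 -> matches Adams
  - book 2 (The Glass Key): author_id=3 -> matches Smith
  - book 3 (The Blue Door): author_id=4 -> matches Mitchell
  - book 4 (The Iron Gate): author_id=2 -> matches Walker
  - book 5 (Stone Bridges): author_id=2 -> matches Walker
  - book 6 (Hollow Hills): author_id=3 -> matches Smith
  - book 7 (The Long Road): author_id=2 -> matches Walker
  - book 8 (The Old House): author_id=NULL, no match -> dropped
  - book 9 (Empty Rooms): author_id=NULL, no match -> dropped
So 2 of 9 rows are dropped.

SQL:
SELECT a.title, b.name AS author
FROM books a
INNER JOIN authors b ON a.author_id = b.id

Result:
title            | author  
-----------------+---------
The Red Mountain | Adams   
The Glass Key    | Smith   
The Blue Door    | Mitchell
The Iron Gate    | Walker  
Stone Bridges    | Walker  
Hollow Hills     | Smith   
The Long Road    | Walker  


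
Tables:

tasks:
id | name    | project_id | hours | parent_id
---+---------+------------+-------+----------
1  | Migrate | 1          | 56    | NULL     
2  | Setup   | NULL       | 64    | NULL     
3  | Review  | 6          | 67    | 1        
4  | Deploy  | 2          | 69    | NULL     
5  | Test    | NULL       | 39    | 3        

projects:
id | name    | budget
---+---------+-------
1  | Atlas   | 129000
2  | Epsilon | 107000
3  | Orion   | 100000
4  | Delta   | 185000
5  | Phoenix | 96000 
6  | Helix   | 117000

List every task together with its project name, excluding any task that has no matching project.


INNER JOIN keeps only tasks rows whose project_id matches an id in projects. Walk through each task:
  - task 1 (Migrate): project_id=1 -> matches Atlas
  - task 2 (Setup): project_id=NULL, no match -> dropped
  - task 3 (Review): project_id=6 -> matches Helix
  - task 4 (Deploy): project_id=2 -> matches Epsilon
  - task 5 (Test): project_id=NULL, no match -> dropped
So 2 of 5 rows are dropped.

SQL:
SELECT a.name, b.name AS project
FROM tasks a
INNER JOIN projects b ON a.project_id = b.id

Result:
name    | project
--------+--------
Migrate | Atlas  
Review  | Helix  
Deploy  | Epsilon


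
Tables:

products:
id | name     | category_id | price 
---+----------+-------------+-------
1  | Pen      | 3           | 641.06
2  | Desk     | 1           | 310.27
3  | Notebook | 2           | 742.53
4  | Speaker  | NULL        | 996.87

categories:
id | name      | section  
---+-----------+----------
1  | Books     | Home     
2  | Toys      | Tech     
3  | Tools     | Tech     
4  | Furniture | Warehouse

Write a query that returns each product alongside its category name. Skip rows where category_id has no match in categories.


INNER JOIN keeps only products rows whose category_id matches an id in categories. Walk through each product:
  - product 1 (Pen): category_id=3 -> matches Tools
  - product 2 (Desk): category_id=1 -> matches Books
  - product 3 (Notebook): category_id=2 -> matches Toys
  - product 4 (Speaker): category_id=NULL, no match -> dropped
So 1 of 4 rows is dropped.

SQL:
SELECT a.name, b.name AS category
FROM products a
INNER JOIN categories b ON a.category_id = b.id

Result:
name     | category
---------+---------
Pen      | Tools   
Desk     | Books   
Notebook | Toys    


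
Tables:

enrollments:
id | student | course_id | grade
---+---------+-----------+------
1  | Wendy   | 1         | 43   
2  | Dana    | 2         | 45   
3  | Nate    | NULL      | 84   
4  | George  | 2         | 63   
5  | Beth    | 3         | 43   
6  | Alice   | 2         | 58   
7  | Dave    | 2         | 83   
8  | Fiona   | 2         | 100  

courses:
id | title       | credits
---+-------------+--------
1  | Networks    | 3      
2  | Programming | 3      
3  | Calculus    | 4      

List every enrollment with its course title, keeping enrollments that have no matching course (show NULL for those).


LEFT JOIN keeps every row from enrollments (the left table); where course_id has no match in courses, the course columns become NULL. Walk through each enrollment:
  - enrollment 1 (Wendy): course_id=1 -> matches Networks
  - enrollment 2 (Dana): course_id=2 -> matches Programming
  - enrollment 3 (Nate): course_id=NULL, no match -> kept with NULL
  - enrollment 4 (George): course_id=2 -> matches Programming
  - enrollment 5 (Beth): course_id=3 -> matches Calculus
  - enrollment 6 (Alice): course_id=2 -> matches Programming
  - enrollment 7 (Dave): course_id=2 -> matches Programming
  - enrollment 8 (Fiona): course_id=2 -> matches Programming
All 8 rows appear; 1 has NULL course.

SQL:
SELECT a.student, b.title AS course
FROM enrollments a
LEFT JOIN courses b ON a.course_id = b.id

Result:
student | course     
--------+------------
Wendy   | Networks   
Dana    | Programming
Nate    | NULL       
George  | Programming
Beth    | Calculus   
Alice   | Programming
Dave    | Programming
Fiona   | Programming


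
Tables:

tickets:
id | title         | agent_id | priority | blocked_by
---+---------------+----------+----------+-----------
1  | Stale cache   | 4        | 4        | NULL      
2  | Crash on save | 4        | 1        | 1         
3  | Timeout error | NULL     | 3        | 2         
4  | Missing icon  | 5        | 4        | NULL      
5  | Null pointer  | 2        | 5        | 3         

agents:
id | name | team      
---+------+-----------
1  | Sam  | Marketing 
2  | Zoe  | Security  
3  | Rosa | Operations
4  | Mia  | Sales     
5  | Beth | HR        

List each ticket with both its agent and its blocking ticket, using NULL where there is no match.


Two LEFT JOINs from the same base table tickets: one to agents via agent_id, one to tickets itself via blocked_by. Both are LEFT so every ticket is preserved.
Match against agents:
  - ticket 1 (Stale cache): agent_id=4 -> matches Mia
  - ticket 2 (Crash on save): agent_id=4 -> matches Mia
  - ticket 3 (Timeout error): agent_id=NULL, no match -> kept with NULL
  - ticket 4 (Missing icon): agent_id=5 -> matches Beth
  - ticket 5 (Null pointer): agent_id=2 -> matches Zoe
Match against tickets (self):
  - ticket 1 (Stale cache): blocked_by=NULL -> NULL
  - ticket 2 (Crash on save): blocked_by=1 -> Stale cache
  - ticket 3 (Timeout error): blocked_by=2 -> Crash on save
  - ticket 4 (Missing icon): blocked_by=NULL -> NULL
  - ticket 5 (Null pointer): blocked_by=3 -> Timeout error

SQL:
SELECT a.title, b.name AS agent, c.title AS blocked_by
FROM tickets a
LEFT JOIN agents b ON a.agent_id = b.id
LEFT JOIN tickets c ON a.blocked_by = c.id

Result:
title         | agent | blocked_by   
--------------+-------+--------------
Stale cache   | Mia   | NULL         
Crash on save | Mia   | Stale cache  
Timeout error | NULL  | Crash on save
Missing icon  | Beth  | NULL         
Null pointer  | Zoe   | Timeout error


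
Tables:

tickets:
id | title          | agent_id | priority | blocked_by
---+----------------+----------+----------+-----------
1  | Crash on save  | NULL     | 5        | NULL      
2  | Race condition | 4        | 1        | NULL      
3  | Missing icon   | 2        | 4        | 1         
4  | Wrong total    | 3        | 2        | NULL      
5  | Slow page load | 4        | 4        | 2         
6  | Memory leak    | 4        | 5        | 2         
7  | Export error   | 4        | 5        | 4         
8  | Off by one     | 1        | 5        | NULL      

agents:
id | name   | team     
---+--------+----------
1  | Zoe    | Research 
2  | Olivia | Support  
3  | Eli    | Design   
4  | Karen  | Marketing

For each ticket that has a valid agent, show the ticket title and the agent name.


INNER JOIN keeps only tickets rows whose agent_id matches an id in agents. Walk through each ticket:
  - ticket 1 (Crash on save): agent_id=NULL, no match -> dropped
  - ticket 2 (Race condition): agent_id=4 -> matches Karen
  - ticket 3 (Missing icon): agent_id=2 -> matches Olivia
  - ticket 4 (Wrong total): agent_id=3 -> matches Eli
  - ticket 5 (Slow page load): agent_id=4 -> matches Karen
  - ticket 6 (Memory leak): agent_id=4 -> matches Karen
  - ticket 7 (Export error): agent_id=4 -> matches Karen
  - ticket 8 (Off by one): agent_id=1 -> matches Zoe
So 1 of 8 rows is dropped.

SQL:
SELECT a.title, b.name AS agent
FROM tickets a
INNER JOIN agents b ON a.agent_id = b.id

Result:
title          | agent 
---------------+-------
Race condition | Karen 
Missing icon   | Olivia
Wrong total    | Eli   
Slow page load | Karen 
Memory leak    | Karen 
Export error   | Karen 
Off by one     | Zoe   


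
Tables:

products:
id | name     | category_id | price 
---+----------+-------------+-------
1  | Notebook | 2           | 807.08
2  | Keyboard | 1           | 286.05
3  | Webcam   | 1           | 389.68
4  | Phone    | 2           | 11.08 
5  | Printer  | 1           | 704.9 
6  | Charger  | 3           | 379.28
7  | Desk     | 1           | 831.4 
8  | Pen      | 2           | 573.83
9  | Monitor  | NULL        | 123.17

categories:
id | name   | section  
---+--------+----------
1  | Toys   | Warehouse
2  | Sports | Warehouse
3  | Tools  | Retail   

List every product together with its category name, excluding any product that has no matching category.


INNER JOIN keeps only products rows whose category_id matches an id in categories. Walk through each product:
  - product 1 (Notebook): category_id=2 -> matches Sports
  - product 2 (Keyboard): category_id=1 -> matches Toys
  - product 3 (Webcam): category_id=1 -> matches Toys
  - product 4 (Phone): category_id=2 -> matches Sports
  - product 5 (Printer): category_id=1 -> matches Toys
  - product 6 (Charger): category_id=3 -> matches Tools
  - product 7 (Desk): category_id=1 -> matches Toys
  - product 8 (Pen): category_id=2 -> matches Sports
  - product 9 (Monitor): category_id=NULL, no match -> dropped
So 1 of 9 rows is dropped.

SQL:
SELECT a.name, b.name AS category
FROM products a
INNER JOIN categories b ON a.category_id = b.id

Result:
name     | category
---------+---------
Notebook | Sports  
Keyboard | Toys    
Webcam   | Toys    
Phone    | Sports  
Printer  | Toys    
Charger  | Tools   
Desk     | Toys    
Pen      | Sports  


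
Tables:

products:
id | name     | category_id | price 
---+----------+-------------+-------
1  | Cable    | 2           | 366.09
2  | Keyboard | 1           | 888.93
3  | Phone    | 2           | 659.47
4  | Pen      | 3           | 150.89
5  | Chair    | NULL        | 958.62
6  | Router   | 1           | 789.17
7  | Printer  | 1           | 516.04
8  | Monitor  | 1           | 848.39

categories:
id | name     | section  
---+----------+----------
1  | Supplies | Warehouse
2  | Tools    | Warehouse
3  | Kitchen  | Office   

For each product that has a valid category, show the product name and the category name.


INNER JOIN keeps only products rows whose category_id matches an id in categories. Walk through each product:
  - product 1 (Cable): category_id=2 -> matches Tools
  - product 2 (Keyboard): category_id=1 -> matches Supplies
  - product 3 (Phone): category_id=2 -> matches Tools
  - product 4 (Pen): category_id=3 -> matches Kitchen
  - product 5 (Chair): category_id=NULL, no match -> dropped
  - product 6 (Router): category_id=1 -> matches Supplies
  - product 7 (Printer): category_id=1 -> matches Supplies
  - product 8 (Monitor): category_id=1 -> matches Supplies
So 1 of 8 rows is dropped.

SQL:
SELECT a.name, b.name AS category
FROM products a
INNER JOIN categories b ON a.category_id = b.id

Result:
name     | category
---------+---------
Cable    | Tools   
Keyboard | Supplies
Phone    | Tools   
Pen      | Kitchen 
Router   | Supplies
Printer  | Supplies
Monitor  | Supplies


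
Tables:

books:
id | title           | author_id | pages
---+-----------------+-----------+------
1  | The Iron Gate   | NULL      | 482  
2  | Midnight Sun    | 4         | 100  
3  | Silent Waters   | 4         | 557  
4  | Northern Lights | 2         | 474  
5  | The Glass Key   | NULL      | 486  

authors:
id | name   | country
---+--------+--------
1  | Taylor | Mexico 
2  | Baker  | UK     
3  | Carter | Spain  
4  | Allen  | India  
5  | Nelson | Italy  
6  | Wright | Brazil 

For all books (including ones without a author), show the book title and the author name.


LEFT JOIN keeps every row from books (the left table); where author_id has no match in authors, the author columns become NULL. Walk through each book:
  - book 1 (The Iron Gate): author_id=NULL, no match -> kept with NULL
  - book 2 (Midnight Sun): author_id=4 -> matches Allen
  - book 3 (Silent Waters): author_id=4 -> matches Allen
  - book 4 (Northern Lights): author_id=2 -> matches Baker
  - book 5 (The Glass Key): author_id=NULL, no match -> kept with NULL
All 5 rows appear; 2 have NULL author.

SQL:
SELECT a.title, b.name AS author
FROM books a
LEFT JOIN authors b ON a.author_id = b.id

Result:
title           | author
----------------+-------
The Iron Gate   | NULL  
Midnight Sun    | Allen 
Silent Waters   | Allen 
Northern Lights | Baker 
The Glass Key   | NULL  


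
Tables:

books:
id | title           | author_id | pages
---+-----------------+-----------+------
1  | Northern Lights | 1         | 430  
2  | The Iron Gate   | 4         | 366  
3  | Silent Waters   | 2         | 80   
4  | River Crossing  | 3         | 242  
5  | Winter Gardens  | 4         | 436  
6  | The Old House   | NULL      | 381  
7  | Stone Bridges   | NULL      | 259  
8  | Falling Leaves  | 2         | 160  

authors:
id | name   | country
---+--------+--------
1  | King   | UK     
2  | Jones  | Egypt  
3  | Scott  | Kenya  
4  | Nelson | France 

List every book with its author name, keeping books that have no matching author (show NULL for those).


LEFT JOIN keeps every row from books (the left table); where author_id has no match in authors, the author columns become NULL. Walk through each book:
  - book 1 (Northern Lights): author_id=1 -> matches King
  - book 2 (The Iron Gate): author_id=4 -> matches Nelson
  - book 3 (Silent Waters): author_id=2 -> matches Jones
  - book 4 (River Crossing): author_id=3 -> matches Scott
  - book 5 (Winter Gardens): author_id=4 -> matches Nelson
  - book 6 (The Old House): author_id=NULL, no match -> kept with NULL
  - book 7 (Stone Bridges): author_id=NULL, no match -> kept with NULL
  - book 8 (Falling Leaves): author_id=2 -> matches Jones
All 8 rows appear; 2 have NULL author.

SQL:
SELECT a.title, b.name AS author
FROM books a
LEFT JOIN authors b ON a.author_id = b.id

Result:
title           | author
----------------+-------
Northern Lights | King  
The Iron Gate   | Nelson
Silent Waters   | Jones 
River Crossing  | Scott 
Winter Gardens  | Nelson
The Old House   | NULL  
Stone Bridges   | NULL  
Falling Leaves  | Jones 


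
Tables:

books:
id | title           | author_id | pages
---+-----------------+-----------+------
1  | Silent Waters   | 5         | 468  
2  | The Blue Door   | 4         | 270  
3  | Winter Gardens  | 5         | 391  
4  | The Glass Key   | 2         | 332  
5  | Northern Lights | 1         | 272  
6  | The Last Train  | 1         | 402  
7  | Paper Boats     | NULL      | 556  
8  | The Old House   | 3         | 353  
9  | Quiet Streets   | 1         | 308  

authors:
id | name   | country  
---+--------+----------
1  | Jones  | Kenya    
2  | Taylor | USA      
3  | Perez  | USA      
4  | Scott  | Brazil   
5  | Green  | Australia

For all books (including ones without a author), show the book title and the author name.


LEFT JOIN keeps every row from books (the left table); where author_id has no match in authors, the author columns become NULL. Walk through each book:
  - book 1 (Silent Waters): author_id=5 -> matches Green
  - book 2 (The Blue Door): author_id=4 -> matches Scott
  - book 3 (Winter Gardens): author_id=5 -> matches Green
  - book 4 (The Glass Key): author_id=2 -> matches Taylor
  - book 5 (Northern Lights): author_id=1 -> matches Jones
  - book 6 (The Last Train): author_id=1 -> matches Jones
  - book 7 (Paper Boats): author_id=NULL, no match -> kept with NULL
  - book 8 (The Old House): author_id=3 -> matches Perez
  - book 9 (Quiet Streets): author_id=1 -> matches Jones
All 9 rows appear; 1 has NULL author.

SQL:
SELECT a.title, b.name AS author
FROM books a
LEFT JOIN authors b ON a.author_id = b.id

Result:
title           | author
----------------+-------
Silent Waters   | Green 
The Blue Door   | Scott 
Winter Gardens  | Green 
The Glass Key   | Taylor
Northern Lights | Jones 
The Last Train  | Jones 
Paper Boats     | NULL  
The Old House   | Perez 
Quiet Streets   | Jones 


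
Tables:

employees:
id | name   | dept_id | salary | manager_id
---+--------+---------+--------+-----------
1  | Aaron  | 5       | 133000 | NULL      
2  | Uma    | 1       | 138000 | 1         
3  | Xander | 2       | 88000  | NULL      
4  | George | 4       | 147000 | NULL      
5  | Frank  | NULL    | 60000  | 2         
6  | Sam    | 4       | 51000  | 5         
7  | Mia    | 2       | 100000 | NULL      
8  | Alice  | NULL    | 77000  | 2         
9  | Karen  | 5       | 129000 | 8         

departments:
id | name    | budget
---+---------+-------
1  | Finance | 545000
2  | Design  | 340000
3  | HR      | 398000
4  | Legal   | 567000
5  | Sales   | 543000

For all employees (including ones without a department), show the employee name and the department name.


LEFT JOIN keeps every row from employees (the left table); where dept_id has no match in departments, the department columns become NULL. Walk through each employee:
  - employee 1 (Aaron): dept_id=5 -> matches Sales
  - employee 2 (Uma): dept_id=1 -> matches Finance
  - employee 3 (Xander): dept_id=2 -> matches Design
  - employee 4 (George): dept_id=4 -> matches Legal
  - employee 5 (Frank): dept_id=NULL, no match -> kept with NULL
  - employee 6 (Sam): dept_id=4 -> matches Legal
  - employee 7 (Mia): dept_id=2 -> matches Design
  - employee 8 (Alice): dept_id=NULL, no match -> kept with NULL
  - employee 9 (Karen): dept_id=5 -> matches Sales
All 9 rows appear; 2 have NULL department.

SQL:
SELECT a.name, b.name AS department
FROM employees a
LEFT JOIN departments b ON a.dept_id = b.id

Result:
name   | department
-------+-----------
Aaron  | Sales     
Uma    | Finance   
Xander | Design    
George | Legal     
Frank  | NULL      
Sam    | Legal     
Mia    | Design    
Alice  | NULL      
Karen  | Sales     


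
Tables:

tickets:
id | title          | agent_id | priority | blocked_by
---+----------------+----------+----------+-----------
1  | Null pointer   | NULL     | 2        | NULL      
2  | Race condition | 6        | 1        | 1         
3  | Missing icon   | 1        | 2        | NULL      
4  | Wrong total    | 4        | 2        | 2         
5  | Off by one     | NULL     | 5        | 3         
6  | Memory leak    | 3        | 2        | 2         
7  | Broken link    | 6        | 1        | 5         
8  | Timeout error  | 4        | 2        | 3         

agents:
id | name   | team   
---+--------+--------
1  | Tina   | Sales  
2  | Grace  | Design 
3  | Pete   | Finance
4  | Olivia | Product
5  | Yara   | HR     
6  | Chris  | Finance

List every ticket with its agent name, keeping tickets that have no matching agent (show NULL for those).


LEFT JOIN keeps every row from tickets (the left table); where agent_id has no match in agents, the agent columns become NULL. Walk through each ticket:
  - ticket 1 (Null pointer): agent_id=NULL, no match -> kept with NULL
  - ticket 2 (Race condition): agent_id=6 -> matches Chris
  - ticket 3 (Missing icon): agent_id=1 -> matches Tina
  - ticket 4 (Wrong total): agent_id=4 -> matches Olivia
  - ticket 5 (Off by one): agent_id=NULL, no match -> kept with NULL
  - ticket 6 (Memory leak): agent_id=3 -> matches Pete
  - ticket 7 (Broken link): agent_id=6 -> matches Chris
  - ticket 8 (Timeout error): agent_id=4 -> matches Olivia
All 8 rows appear; 2 have NULL agent.

SQL:
SELECT a.title, b.name AS agent
FROM tickets a
LEFT JOIN agents b ON a.agent_id = b.id

Result:
title          | agent 
---------------+-------
Null pointer   | NULL  
Race condition | Chris 
Missing icon   | Tina  
Wrong total    | Olivia
Off by one     | NULL  
Memory leak    | Pete  
Broken link    | Chris 
Timeout error  | Olivia


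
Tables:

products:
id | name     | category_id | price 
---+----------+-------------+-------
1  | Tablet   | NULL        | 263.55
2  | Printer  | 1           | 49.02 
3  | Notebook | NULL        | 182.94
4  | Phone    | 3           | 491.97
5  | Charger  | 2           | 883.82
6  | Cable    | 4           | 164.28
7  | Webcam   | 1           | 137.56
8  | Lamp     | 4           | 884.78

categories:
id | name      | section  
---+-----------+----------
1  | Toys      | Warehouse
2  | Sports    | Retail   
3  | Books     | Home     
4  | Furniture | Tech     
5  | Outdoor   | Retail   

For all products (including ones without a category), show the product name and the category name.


LEFT JOIN keeps every row from products (the left table); where category_id has no match in categories, the category columns become NULL. Walk through each product:
  - product 1 (Tablet): category_id=NULL, no match -> kept with NULL
  - product 2 (Printer): category_id=1 -> matches Toys
  - product 3 (Notebook): category_id=NULL, no match -> kept with NULL
  - product 4 (Phone): category_id=3 -> matches Books
  - product 5 (Charger): category_id=2 -> matches Sports
  - product 6 (Cable): category_id=4 -> matches Furniture
  - product 7 (Webcam): category_id=1 -> matches Toys
  - product 8 (Lamp): category_id=4 -> matches Furniture
All 8 rows appear; 2 have NULL category.

SQL:
SELECT a.name, b.name AS category
FROM products a
LEFT JOIN categories b ON a.category_id = b.id

Result:
name     | category 
---------+----------
Tablet   | NULL     
Printer  | Toys     
Notebook | NULL     
Phone    | Books    
Charger  | Sports   
Cable    | Furniture
Webcam   | Toys     
Lamp     | Furniture


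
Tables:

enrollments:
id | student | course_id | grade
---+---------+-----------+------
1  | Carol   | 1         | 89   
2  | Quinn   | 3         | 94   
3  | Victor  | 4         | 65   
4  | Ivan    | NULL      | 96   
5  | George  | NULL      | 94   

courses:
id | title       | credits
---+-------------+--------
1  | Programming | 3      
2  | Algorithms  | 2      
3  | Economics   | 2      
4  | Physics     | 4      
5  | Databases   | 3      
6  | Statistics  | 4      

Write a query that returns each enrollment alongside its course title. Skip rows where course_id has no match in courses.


INNER JOIN keeps only enrollments rows whose course_id matches an id in courses. Walk through each enrollment:
  - enrollment 1 (Carol): course_id=1 -> matches Programming
  - enrollment 2 (Quinn): course_id=3 -> matches Economics
  - enrollment 3 (Victor): course_id=4 -> matches Physics
  - enrollment 4 (Ivan): course_id=NULL, no match -> dropped
  - enrollment 5 (George): course_id=NULL, no match -> dropped
So 2 of 5 rows are dropped.

SQL:
SELECT a.student, b.title AS course
FROM enrollments a
INNER JOIN courses b ON a.course_id = b.id

Result:
student | course     
--------+------------
Carol   | Programming
Quinn   | Economics  
Victor  | Physics    


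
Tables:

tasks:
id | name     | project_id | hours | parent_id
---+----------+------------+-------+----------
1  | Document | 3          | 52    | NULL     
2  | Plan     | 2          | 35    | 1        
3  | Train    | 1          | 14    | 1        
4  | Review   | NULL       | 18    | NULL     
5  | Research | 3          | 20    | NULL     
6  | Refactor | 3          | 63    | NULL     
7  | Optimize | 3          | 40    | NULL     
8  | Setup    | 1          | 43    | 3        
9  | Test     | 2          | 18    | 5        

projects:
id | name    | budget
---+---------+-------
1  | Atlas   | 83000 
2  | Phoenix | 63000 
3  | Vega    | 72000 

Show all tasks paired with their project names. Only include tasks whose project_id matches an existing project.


INNER JOIN keeps only tasks rows whose project_id matches an id in projects. Walk through each task:
  - task 1 (Document): project_id=3 -> matches Vega
  - task 2 (Plan): project_id=2 -> matches Phoenix
  - task 3 (Train): project_id=1 -> matches Atlas
  - task 4 (Review): project_id=NULL, no match -> dropped
  - task 5 (Research): project_id=3 -> matches Vega
  - task 6 (Refactor): project_id=3 -> matches Vega
  - task 7 (Optimize): project_id=3 -> matches Vega
  - task 8 (Setup): project_id=1 -> matches Atlas
  - task 9 (Test): project_id=2 -> matches Phoenix
So 1 of 9 rows is dropped.

SQL:
SELECT a.name, b.name AS project
FROM tasks a
INNER JOIN projects b ON a.project_id = b.id

Result:
name     | project
---------+--------
Document | Vega   
Plan     | Phoenix
Train    | Atlas  
Research | Vega   
Refactor | Vega   
Optimize | Vega   
Setup    | Atlas  
Test     | Phoenix


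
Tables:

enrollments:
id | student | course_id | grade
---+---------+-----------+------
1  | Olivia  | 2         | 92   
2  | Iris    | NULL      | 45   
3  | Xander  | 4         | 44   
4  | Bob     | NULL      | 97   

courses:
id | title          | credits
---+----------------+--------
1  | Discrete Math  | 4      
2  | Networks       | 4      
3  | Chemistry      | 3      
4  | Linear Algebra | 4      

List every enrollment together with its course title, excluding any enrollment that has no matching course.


INNER JOIN keeps only enrollments rows whose course_id matches an id in courses. Walk through each enrollment:
  - enrollment 1 (Olivia): course_id=2 -> matches Networks
  - enrollment 2 (Iris): course_id=NULL, no match -> dropped
  - enrollment 3 (Xander): course_id=4 -> matches Linear Algebra
  - enrollment 4 (Bob): course_id=NULL, no match -> dropped
So 2 of 4 rows are dropped.

SQL:
SELECT a.student, b.title AS course
FROM enrollments a
INNER JOIN courses b ON a.course_id = b.id

Result:
student | course        
--------+---------------
Olivia  | Networks      
Xander  | Linear Algebra


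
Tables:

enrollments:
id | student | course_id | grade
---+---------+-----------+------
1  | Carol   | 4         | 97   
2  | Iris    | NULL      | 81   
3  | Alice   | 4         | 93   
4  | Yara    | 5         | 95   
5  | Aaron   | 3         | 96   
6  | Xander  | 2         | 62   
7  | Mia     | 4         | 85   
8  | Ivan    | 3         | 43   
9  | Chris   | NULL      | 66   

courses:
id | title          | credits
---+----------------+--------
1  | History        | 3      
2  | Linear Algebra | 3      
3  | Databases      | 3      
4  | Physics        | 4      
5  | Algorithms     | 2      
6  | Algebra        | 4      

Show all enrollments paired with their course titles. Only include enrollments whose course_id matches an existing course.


INNER JOIN keeps only enrollments rows whose course_id matches an id in courses. Walk through each enrollment:
  - enrollment 1 (Carol): course_id=4 -> matches Physics
  - enrollment 2 (Iris): course_id=NULL, no match -> dropped
  - enrollment 3 (Alice): course_id=4 -> matches Physics
  - enrollment 4 (Yara): course_id=5 -> matches Algorithms
  - enrollment 5 (Aaron): course_id=3 -> matches Databases
  - enrollment 6 (Xander): course_id=2 -> matches Linear Algebra
  - enrollment 7 (Mia): course_id=4 -> matches Physics
  - enrollment 8 (Ivan): course_id=3 -> matches Databases
  - enrollment 9 (Chris): course_id=NULL, no match -> dropped
So 2 of 9 rows are dropped.

SQL:
SELECT a.student, b.title AS course
FROM enrollments a
INNER JOIN courses b ON a.course_id = b.id

Result:
student | course        
--------+---------------
Carol   | Physics       
Alice   | Physics       
Yara    | Algorithms    
Aaron   | Databases     
Xander  | Linear Algebra
Mia     | Physics       
Ivan    | Databases     


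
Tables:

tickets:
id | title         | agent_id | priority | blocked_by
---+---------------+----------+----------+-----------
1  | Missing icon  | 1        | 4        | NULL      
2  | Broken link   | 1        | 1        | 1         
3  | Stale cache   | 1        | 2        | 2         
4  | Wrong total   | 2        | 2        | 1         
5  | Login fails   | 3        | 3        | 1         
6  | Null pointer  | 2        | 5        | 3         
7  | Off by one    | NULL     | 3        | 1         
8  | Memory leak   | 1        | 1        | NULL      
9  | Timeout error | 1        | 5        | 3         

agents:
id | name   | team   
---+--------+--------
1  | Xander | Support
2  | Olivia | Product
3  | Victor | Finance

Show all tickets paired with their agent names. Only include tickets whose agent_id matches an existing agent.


INNER JOIN keeps only tickets rows whose agent_id matches an id in agents. Walk through each ticket:
  - ticket 1 (Missing icon): agent_id=1 -> matches Xander
  - ticket 2 (Broken link): agent_id=1 -> matches Xander
  - ticket 3 (Stale cache): agent_id=1 -> matches Xander
  - ticket 4 (Wrong total): agent_id=2 -> matches Olivia
  - ticket 5 (Login fails): agent_id=3 -> matches Victor
  - ticket 6 (Null pointer): agent_id=2 -> matches Olivia
  - ticket 7 (Off by one): agent_id=NULL, no match -> dropped
  - ticket 8 (Memory leak): agent_id=1 -> matches Xander
  - ticket 9 (Timeout error): agent_id=1 -> matches Xander
So 1 of 9 rows is dropped.

SQL:
SELECT a.title, b.name AS agent
FROM tickets a
INNER JOIN agents b ON a.agent_id = b.id

Result:
title         | agent 
--------------+-------
Missing icon  | Xander
Broken link   | Xander
Stale cache   | Xander
Wrong total   | Olivia
Login fails   | Victor
Null pointer  | Olivia
Memory leak   | Xander
Timeout error | Xander
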